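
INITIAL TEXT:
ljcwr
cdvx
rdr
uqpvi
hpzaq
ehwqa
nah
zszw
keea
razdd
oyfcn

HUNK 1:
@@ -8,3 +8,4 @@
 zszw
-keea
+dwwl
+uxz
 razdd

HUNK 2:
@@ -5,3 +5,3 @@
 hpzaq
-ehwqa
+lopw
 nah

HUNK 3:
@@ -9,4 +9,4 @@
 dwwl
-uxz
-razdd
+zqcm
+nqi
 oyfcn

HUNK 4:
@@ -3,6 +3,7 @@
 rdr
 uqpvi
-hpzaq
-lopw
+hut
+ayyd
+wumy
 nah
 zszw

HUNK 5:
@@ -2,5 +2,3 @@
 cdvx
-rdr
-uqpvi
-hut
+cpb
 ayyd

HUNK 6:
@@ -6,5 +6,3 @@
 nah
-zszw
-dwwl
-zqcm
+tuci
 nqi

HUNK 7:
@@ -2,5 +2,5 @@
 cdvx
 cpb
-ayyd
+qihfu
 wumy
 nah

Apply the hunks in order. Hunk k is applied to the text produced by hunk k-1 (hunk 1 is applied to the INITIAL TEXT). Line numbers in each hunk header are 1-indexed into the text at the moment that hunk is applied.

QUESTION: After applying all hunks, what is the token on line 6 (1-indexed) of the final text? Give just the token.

Answer: nah

Derivation:
Hunk 1: at line 8 remove [keea] add [dwwl,uxz] -> 12 lines: ljcwr cdvx rdr uqpvi hpzaq ehwqa nah zszw dwwl uxz razdd oyfcn
Hunk 2: at line 5 remove [ehwqa] add [lopw] -> 12 lines: ljcwr cdvx rdr uqpvi hpzaq lopw nah zszw dwwl uxz razdd oyfcn
Hunk 3: at line 9 remove [uxz,razdd] add [zqcm,nqi] -> 12 lines: ljcwr cdvx rdr uqpvi hpzaq lopw nah zszw dwwl zqcm nqi oyfcn
Hunk 4: at line 3 remove [hpzaq,lopw] add [hut,ayyd,wumy] -> 13 lines: ljcwr cdvx rdr uqpvi hut ayyd wumy nah zszw dwwl zqcm nqi oyfcn
Hunk 5: at line 2 remove [rdr,uqpvi,hut] add [cpb] -> 11 lines: ljcwr cdvx cpb ayyd wumy nah zszw dwwl zqcm nqi oyfcn
Hunk 6: at line 6 remove [zszw,dwwl,zqcm] add [tuci] -> 9 lines: ljcwr cdvx cpb ayyd wumy nah tuci nqi oyfcn
Hunk 7: at line 2 remove [ayyd] add [qihfu] -> 9 lines: ljcwr cdvx cpb qihfu wumy nah tuci nqi oyfcn
Final line 6: nah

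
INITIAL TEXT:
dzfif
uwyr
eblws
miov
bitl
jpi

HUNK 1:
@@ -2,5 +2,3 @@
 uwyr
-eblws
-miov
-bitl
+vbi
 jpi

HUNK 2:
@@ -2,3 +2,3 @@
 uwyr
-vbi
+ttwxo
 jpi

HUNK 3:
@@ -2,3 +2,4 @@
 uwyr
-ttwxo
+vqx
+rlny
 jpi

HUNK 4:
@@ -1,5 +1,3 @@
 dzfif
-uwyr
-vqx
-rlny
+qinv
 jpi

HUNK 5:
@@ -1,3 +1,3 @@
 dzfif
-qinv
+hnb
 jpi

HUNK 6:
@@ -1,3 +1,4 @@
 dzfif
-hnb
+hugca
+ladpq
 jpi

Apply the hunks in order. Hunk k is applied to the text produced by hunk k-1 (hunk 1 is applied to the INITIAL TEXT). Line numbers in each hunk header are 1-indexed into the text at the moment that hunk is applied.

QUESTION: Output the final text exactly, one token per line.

Hunk 1: at line 2 remove [eblws,miov,bitl] add [vbi] -> 4 lines: dzfif uwyr vbi jpi
Hunk 2: at line 2 remove [vbi] add [ttwxo] -> 4 lines: dzfif uwyr ttwxo jpi
Hunk 3: at line 2 remove [ttwxo] add [vqx,rlny] -> 5 lines: dzfif uwyr vqx rlny jpi
Hunk 4: at line 1 remove [uwyr,vqx,rlny] add [qinv] -> 3 lines: dzfif qinv jpi
Hunk 5: at line 1 remove [qinv] add [hnb] -> 3 lines: dzfif hnb jpi
Hunk 6: at line 1 remove [hnb] add [hugca,ladpq] -> 4 lines: dzfif hugca ladpq jpi

Answer: dzfif
hugca
ladpq
jpi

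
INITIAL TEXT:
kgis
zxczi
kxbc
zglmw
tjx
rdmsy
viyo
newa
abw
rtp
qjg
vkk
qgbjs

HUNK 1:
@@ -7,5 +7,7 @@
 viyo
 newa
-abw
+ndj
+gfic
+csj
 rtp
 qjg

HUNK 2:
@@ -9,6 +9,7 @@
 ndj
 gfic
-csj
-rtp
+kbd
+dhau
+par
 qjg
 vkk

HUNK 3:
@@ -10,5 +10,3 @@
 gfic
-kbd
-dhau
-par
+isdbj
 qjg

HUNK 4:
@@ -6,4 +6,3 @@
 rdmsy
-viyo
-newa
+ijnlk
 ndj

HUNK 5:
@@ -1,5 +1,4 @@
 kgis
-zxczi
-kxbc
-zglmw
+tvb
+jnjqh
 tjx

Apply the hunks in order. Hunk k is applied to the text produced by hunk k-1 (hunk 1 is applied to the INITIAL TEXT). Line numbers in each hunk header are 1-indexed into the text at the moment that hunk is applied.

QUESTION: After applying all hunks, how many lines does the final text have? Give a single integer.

Answer: 12

Derivation:
Hunk 1: at line 7 remove [abw] add [ndj,gfic,csj] -> 15 lines: kgis zxczi kxbc zglmw tjx rdmsy viyo newa ndj gfic csj rtp qjg vkk qgbjs
Hunk 2: at line 9 remove [csj,rtp] add [kbd,dhau,par] -> 16 lines: kgis zxczi kxbc zglmw tjx rdmsy viyo newa ndj gfic kbd dhau par qjg vkk qgbjs
Hunk 3: at line 10 remove [kbd,dhau,par] add [isdbj] -> 14 lines: kgis zxczi kxbc zglmw tjx rdmsy viyo newa ndj gfic isdbj qjg vkk qgbjs
Hunk 4: at line 6 remove [viyo,newa] add [ijnlk] -> 13 lines: kgis zxczi kxbc zglmw tjx rdmsy ijnlk ndj gfic isdbj qjg vkk qgbjs
Hunk 5: at line 1 remove [zxczi,kxbc,zglmw] add [tvb,jnjqh] -> 12 lines: kgis tvb jnjqh tjx rdmsy ijnlk ndj gfic isdbj qjg vkk qgbjs
Final line count: 12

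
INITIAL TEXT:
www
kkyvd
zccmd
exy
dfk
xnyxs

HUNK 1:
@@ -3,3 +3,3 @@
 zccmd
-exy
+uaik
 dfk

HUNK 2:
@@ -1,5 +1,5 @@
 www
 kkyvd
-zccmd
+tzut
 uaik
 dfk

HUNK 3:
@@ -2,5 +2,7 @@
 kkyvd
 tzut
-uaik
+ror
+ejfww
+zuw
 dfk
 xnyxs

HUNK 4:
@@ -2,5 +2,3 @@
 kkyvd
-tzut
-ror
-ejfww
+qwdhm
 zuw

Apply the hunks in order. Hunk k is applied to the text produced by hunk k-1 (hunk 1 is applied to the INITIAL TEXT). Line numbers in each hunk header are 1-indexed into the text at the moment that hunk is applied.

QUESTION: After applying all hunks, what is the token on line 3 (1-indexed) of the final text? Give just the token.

Answer: qwdhm

Derivation:
Hunk 1: at line 3 remove [exy] add [uaik] -> 6 lines: www kkyvd zccmd uaik dfk xnyxs
Hunk 2: at line 1 remove [zccmd] add [tzut] -> 6 lines: www kkyvd tzut uaik dfk xnyxs
Hunk 3: at line 2 remove [uaik] add [ror,ejfww,zuw] -> 8 lines: www kkyvd tzut ror ejfww zuw dfk xnyxs
Hunk 4: at line 2 remove [tzut,ror,ejfww] add [qwdhm] -> 6 lines: www kkyvd qwdhm zuw dfk xnyxs
Final line 3: qwdhm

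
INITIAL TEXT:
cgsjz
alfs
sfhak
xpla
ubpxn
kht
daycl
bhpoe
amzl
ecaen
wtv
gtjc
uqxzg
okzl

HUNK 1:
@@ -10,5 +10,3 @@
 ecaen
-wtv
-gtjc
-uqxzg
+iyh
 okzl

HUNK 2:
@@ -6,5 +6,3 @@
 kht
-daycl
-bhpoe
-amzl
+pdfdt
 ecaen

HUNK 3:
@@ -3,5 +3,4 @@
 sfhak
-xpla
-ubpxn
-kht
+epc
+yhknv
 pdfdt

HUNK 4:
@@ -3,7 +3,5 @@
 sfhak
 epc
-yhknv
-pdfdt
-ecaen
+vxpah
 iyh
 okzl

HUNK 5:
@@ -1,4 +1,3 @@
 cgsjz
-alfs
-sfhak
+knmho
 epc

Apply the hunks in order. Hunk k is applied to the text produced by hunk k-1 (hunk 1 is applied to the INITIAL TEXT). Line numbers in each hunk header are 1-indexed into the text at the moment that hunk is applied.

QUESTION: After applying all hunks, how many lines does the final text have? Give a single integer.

Answer: 6

Derivation:
Hunk 1: at line 10 remove [wtv,gtjc,uqxzg] add [iyh] -> 12 lines: cgsjz alfs sfhak xpla ubpxn kht daycl bhpoe amzl ecaen iyh okzl
Hunk 2: at line 6 remove [daycl,bhpoe,amzl] add [pdfdt] -> 10 lines: cgsjz alfs sfhak xpla ubpxn kht pdfdt ecaen iyh okzl
Hunk 3: at line 3 remove [xpla,ubpxn,kht] add [epc,yhknv] -> 9 lines: cgsjz alfs sfhak epc yhknv pdfdt ecaen iyh okzl
Hunk 4: at line 3 remove [yhknv,pdfdt,ecaen] add [vxpah] -> 7 lines: cgsjz alfs sfhak epc vxpah iyh okzl
Hunk 5: at line 1 remove [alfs,sfhak] add [knmho] -> 6 lines: cgsjz knmho epc vxpah iyh okzl
Final line count: 6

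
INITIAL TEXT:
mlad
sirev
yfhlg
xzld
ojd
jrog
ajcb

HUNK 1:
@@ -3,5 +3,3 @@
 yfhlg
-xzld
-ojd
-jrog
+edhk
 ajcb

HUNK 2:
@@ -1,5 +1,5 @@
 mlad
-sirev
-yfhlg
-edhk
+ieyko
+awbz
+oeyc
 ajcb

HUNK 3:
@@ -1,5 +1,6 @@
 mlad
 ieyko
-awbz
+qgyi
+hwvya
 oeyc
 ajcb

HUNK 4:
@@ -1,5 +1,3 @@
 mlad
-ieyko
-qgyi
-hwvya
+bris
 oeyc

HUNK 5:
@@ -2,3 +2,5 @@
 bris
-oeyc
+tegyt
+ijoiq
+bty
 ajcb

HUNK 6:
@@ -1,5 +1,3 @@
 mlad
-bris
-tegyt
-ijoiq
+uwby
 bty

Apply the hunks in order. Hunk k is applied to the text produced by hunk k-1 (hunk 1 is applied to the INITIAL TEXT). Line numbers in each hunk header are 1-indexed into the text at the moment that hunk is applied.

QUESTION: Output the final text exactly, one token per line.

Hunk 1: at line 3 remove [xzld,ojd,jrog] add [edhk] -> 5 lines: mlad sirev yfhlg edhk ajcb
Hunk 2: at line 1 remove [sirev,yfhlg,edhk] add [ieyko,awbz,oeyc] -> 5 lines: mlad ieyko awbz oeyc ajcb
Hunk 3: at line 1 remove [awbz] add [qgyi,hwvya] -> 6 lines: mlad ieyko qgyi hwvya oeyc ajcb
Hunk 4: at line 1 remove [ieyko,qgyi,hwvya] add [bris] -> 4 lines: mlad bris oeyc ajcb
Hunk 5: at line 2 remove [oeyc] add [tegyt,ijoiq,bty] -> 6 lines: mlad bris tegyt ijoiq bty ajcb
Hunk 6: at line 1 remove [bris,tegyt,ijoiq] add [uwby] -> 4 lines: mlad uwby bty ajcb

Answer: mlad
uwby
bty
ajcb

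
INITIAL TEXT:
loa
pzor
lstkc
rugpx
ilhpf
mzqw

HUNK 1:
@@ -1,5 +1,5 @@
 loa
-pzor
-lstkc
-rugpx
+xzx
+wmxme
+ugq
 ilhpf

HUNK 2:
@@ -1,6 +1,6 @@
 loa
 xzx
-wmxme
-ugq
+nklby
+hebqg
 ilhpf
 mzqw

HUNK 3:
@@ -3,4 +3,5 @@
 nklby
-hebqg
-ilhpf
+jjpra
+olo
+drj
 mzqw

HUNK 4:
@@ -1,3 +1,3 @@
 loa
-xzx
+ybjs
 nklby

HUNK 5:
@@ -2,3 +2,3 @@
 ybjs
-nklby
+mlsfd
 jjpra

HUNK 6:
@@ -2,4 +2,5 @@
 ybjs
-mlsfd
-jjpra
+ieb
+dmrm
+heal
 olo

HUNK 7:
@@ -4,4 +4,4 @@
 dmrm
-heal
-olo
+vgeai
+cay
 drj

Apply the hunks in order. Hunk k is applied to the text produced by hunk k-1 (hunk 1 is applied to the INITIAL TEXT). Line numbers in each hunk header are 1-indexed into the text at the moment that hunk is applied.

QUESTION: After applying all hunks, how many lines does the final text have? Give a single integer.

Hunk 1: at line 1 remove [pzor,lstkc,rugpx] add [xzx,wmxme,ugq] -> 6 lines: loa xzx wmxme ugq ilhpf mzqw
Hunk 2: at line 1 remove [wmxme,ugq] add [nklby,hebqg] -> 6 lines: loa xzx nklby hebqg ilhpf mzqw
Hunk 3: at line 3 remove [hebqg,ilhpf] add [jjpra,olo,drj] -> 7 lines: loa xzx nklby jjpra olo drj mzqw
Hunk 4: at line 1 remove [xzx] add [ybjs] -> 7 lines: loa ybjs nklby jjpra olo drj mzqw
Hunk 5: at line 2 remove [nklby] add [mlsfd] -> 7 lines: loa ybjs mlsfd jjpra olo drj mzqw
Hunk 6: at line 2 remove [mlsfd,jjpra] add [ieb,dmrm,heal] -> 8 lines: loa ybjs ieb dmrm heal olo drj mzqw
Hunk 7: at line 4 remove [heal,olo] add [vgeai,cay] -> 8 lines: loa ybjs ieb dmrm vgeai cay drj mzqw
Final line count: 8

Answer: 8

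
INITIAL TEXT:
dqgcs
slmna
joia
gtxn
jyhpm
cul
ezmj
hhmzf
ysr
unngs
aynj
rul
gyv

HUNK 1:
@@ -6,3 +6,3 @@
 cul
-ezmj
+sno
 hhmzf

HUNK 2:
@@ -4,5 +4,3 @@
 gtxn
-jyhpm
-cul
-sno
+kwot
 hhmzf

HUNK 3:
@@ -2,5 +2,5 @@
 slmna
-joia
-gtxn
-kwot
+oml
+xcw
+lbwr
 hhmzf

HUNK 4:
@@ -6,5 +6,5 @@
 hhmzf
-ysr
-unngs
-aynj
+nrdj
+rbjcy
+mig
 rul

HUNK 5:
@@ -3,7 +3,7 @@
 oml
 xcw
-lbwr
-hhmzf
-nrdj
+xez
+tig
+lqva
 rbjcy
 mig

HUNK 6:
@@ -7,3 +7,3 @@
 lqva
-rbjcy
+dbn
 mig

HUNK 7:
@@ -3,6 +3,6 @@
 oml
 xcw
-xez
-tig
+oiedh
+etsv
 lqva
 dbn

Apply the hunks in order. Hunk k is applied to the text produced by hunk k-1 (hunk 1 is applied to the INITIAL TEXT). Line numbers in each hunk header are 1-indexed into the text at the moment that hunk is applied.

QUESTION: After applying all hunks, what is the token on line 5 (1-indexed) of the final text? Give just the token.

Hunk 1: at line 6 remove [ezmj] add [sno] -> 13 lines: dqgcs slmna joia gtxn jyhpm cul sno hhmzf ysr unngs aynj rul gyv
Hunk 2: at line 4 remove [jyhpm,cul,sno] add [kwot] -> 11 lines: dqgcs slmna joia gtxn kwot hhmzf ysr unngs aynj rul gyv
Hunk 3: at line 2 remove [joia,gtxn,kwot] add [oml,xcw,lbwr] -> 11 lines: dqgcs slmna oml xcw lbwr hhmzf ysr unngs aynj rul gyv
Hunk 4: at line 6 remove [ysr,unngs,aynj] add [nrdj,rbjcy,mig] -> 11 lines: dqgcs slmna oml xcw lbwr hhmzf nrdj rbjcy mig rul gyv
Hunk 5: at line 3 remove [lbwr,hhmzf,nrdj] add [xez,tig,lqva] -> 11 lines: dqgcs slmna oml xcw xez tig lqva rbjcy mig rul gyv
Hunk 6: at line 7 remove [rbjcy] add [dbn] -> 11 lines: dqgcs slmna oml xcw xez tig lqva dbn mig rul gyv
Hunk 7: at line 3 remove [xez,tig] add [oiedh,etsv] -> 11 lines: dqgcs slmna oml xcw oiedh etsv lqva dbn mig rul gyv
Final line 5: oiedh

Answer: oiedh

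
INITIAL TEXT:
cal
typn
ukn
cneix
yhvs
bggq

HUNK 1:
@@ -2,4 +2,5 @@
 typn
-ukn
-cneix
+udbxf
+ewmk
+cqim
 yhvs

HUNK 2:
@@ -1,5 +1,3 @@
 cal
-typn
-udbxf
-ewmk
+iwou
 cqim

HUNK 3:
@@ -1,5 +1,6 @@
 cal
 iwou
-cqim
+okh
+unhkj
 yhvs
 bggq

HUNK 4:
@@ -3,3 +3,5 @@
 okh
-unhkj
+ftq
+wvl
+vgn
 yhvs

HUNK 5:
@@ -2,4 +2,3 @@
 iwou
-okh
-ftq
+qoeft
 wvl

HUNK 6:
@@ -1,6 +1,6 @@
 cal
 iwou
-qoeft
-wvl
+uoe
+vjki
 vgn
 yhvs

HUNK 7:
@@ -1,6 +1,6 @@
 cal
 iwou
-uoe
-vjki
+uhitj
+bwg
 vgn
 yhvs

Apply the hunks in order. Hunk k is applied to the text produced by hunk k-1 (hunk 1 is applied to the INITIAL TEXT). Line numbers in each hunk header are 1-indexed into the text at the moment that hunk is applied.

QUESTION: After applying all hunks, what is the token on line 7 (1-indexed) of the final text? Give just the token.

Answer: bggq

Derivation:
Hunk 1: at line 2 remove [ukn,cneix] add [udbxf,ewmk,cqim] -> 7 lines: cal typn udbxf ewmk cqim yhvs bggq
Hunk 2: at line 1 remove [typn,udbxf,ewmk] add [iwou] -> 5 lines: cal iwou cqim yhvs bggq
Hunk 3: at line 1 remove [cqim] add [okh,unhkj] -> 6 lines: cal iwou okh unhkj yhvs bggq
Hunk 4: at line 3 remove [unhkj] add [ftq,wvl,vgn] -> 8 lines: cal iwou okh ftq wvl vgn yhvs bggq
Hunk 5: at line 2 remove [okh,ftq] add [qoeft] -> 7 lines: cal iwou qoeft wvl vgn yhvs bggq
Hunk 6: at line 1 remove [qoeft,wvl] add [uoe,vjki] -> 7 lines: cal iwou uoe vjki vgn yhvs bggq
Hunk 7: at line 1 remove [uoe,vjki] add [uhitj,bwg] -> 7 lines: cal iwou uhitj bwg vgn yhvs bggq
Final line 7: bggq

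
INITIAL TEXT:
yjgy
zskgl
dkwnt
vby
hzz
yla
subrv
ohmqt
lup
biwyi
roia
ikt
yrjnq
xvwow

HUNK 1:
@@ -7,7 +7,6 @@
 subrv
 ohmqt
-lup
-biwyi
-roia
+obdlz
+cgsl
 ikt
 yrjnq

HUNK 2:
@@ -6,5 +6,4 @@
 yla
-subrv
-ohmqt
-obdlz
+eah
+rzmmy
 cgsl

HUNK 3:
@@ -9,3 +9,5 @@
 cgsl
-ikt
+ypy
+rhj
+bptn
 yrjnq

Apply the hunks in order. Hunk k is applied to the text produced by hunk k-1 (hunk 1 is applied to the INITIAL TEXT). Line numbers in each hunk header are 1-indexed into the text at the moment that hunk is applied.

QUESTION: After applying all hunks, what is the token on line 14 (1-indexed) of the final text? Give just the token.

Answer: xvwow

Derivation:
Hunk 1: at line 7 remove [lup,biwyi,roia] add [obdlz,cgsl] -> 13 lines: yjgy zskgl dkwnt vby hzz yla subrv ohmqt obdlz cgsl ikt yrjnq xvwow
Hunk 2: at line 6 remove [subrv,ohmqt,obdlz] add [eah,rzmmy] -> 12 lines: yjgy zskgl dkwnt vby hzz yla eah rzmmy cgsl ikt yrjnq xvwow
Hunk 3: at line 9 remove [ikt] add [ypy,rhj,bptn] -> 14 lines: yjgy zskgl dkwnt vby hzz yla eah rzmmy cgsl ypy rhj bptn yrjnq xvwow
Final line 14: xvwow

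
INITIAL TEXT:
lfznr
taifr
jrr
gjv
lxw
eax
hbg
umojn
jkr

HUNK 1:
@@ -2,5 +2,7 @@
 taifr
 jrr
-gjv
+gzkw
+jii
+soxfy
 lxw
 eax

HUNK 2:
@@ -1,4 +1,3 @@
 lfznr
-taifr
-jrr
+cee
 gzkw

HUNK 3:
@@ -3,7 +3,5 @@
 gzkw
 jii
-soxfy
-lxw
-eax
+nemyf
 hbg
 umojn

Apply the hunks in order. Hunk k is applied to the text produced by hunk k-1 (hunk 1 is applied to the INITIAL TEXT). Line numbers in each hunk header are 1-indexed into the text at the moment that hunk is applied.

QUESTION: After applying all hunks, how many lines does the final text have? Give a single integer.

Answer: 8

Derivation:
Hunk 1: at line 2 remove [gjv] add [gzkw,jii,soxfy] -> 11 lines: lfznr taifr jrr gzkw jii soxfy lxw eax hbg umojn jkr
Hunk 2: at line 1 remove [taifr,jrr] add [cee] -> 10 lines: lfznr cee gzkw jii soxfy lxw eax hbg umojn jkr
Hunk 3: at line 3 remove [soxfy,lxw,eax] add [nemyf] -> 8 lines: lfznr cee gzkw jii nemyf hbg umojn jkr
Final line count: 8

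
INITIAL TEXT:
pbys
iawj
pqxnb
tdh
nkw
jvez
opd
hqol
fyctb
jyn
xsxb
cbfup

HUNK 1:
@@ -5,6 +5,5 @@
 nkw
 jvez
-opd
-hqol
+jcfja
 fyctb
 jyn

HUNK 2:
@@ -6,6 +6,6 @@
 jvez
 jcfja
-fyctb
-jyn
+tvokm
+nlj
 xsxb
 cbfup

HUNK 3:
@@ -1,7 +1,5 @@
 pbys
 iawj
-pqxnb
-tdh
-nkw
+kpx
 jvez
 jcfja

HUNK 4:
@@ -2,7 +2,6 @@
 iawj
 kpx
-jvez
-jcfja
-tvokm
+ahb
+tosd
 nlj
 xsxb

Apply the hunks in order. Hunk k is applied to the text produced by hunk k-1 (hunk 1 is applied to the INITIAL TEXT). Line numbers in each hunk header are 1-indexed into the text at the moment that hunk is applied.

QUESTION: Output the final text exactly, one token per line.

Hunk 1: at line 5 remove [opd,hqol] add [jcfja] -> 11 lines: pbys iawj pqxnb tdh nkw jvez jcfja fyctb jyn xsxb cbfup
Hunk 2: at line 6 remove [fyctb,jyn] add [tvokm,nlj] -> 11 lines: pbys iawj pqxnb tdh nkw jvez jcfja tvokm nlj xsxb cbfup
Hunk 3: at line 1 remove [pqxnb,tdh,nkw] add [kpx] -> 9 lines: pbys iawj kpx jvez jcfja tvokm nlj xsxb cbfup
Hunk 4: at line 2 remove [jvez,jcfja,tvokm] add [ahb,tosd] -> 8 lines: pbys iawj kpx ahb tosd nlj xsxb cbfup

Answer: pbys
iawj
kpx
ahb
tosd
nlj
xsxb
cbfup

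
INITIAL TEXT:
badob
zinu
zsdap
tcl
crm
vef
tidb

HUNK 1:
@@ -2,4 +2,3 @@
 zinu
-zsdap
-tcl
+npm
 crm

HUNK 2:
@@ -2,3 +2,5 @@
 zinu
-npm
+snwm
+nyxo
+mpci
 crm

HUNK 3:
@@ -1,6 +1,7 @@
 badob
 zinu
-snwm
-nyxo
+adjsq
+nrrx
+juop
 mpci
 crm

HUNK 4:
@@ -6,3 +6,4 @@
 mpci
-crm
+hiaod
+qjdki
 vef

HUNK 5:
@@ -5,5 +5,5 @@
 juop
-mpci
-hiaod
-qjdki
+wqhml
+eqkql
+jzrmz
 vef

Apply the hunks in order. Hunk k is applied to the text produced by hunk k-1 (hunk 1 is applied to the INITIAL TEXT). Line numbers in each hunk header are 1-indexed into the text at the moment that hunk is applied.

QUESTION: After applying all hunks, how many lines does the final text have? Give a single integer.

Answer: 10

Derivation:
Hunk 1: at line 2 remove [zsdap,tcl] add [npm] -> 6 lines: badob zinu npm crm vef tidb
Hunk 2: at line 2 remove [npm] add [snwm,nyxo,mpci] -> 8 lines: badob zinu snwm nyxo mpci crm vef tidb
Hunk 3: at line 1 remove [snwm,nyxo] add [adjsq,nrrx,juop] -> 9 lines: badob zinu adjsq nrrx juop mpci crm vef tidb
Hunk 4: at line 6 remove [crm] add [hiaod,qjdki] -> 10 lines: badob zinu adjsq nrrx juop mpci hiaod qjdki vef tidb
Hunk 5: at line 5 remove [mpci,hiaod,qjdki] add [wqhml,eqkql,jzrmz] -> 10 lines: badob zinu adjsq nrrx juop wqhml eqkql jzrmz vef tidb
Final line count: 10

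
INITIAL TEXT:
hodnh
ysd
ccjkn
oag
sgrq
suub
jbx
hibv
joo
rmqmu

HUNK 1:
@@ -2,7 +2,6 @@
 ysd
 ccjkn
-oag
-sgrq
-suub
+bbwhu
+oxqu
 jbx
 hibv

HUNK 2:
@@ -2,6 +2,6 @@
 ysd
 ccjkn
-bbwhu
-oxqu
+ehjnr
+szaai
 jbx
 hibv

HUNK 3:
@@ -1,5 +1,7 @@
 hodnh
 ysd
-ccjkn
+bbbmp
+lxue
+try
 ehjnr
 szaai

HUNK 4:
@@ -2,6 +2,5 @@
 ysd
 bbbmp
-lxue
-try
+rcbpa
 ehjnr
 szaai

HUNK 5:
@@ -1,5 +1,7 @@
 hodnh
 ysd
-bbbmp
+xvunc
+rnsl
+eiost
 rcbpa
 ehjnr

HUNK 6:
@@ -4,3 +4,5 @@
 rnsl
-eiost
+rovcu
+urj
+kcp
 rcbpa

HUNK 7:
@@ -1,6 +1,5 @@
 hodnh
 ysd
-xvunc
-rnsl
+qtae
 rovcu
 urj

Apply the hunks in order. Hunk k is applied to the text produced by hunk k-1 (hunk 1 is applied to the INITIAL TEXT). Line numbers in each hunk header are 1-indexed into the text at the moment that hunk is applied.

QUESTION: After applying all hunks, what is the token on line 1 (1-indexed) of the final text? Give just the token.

Answer: hodnh

Derivation:
Hunk 1: at line 2 remove [oag,sgrq,suub] add [bbwhu,oxqu] -> 9 lines: hodnh ysd ccjkn bbwhu oxqu jbx hibv joo rmqmu
Hunk 2: at line 2 remove [bbwhu,oxqu] add [ehjnr,szaai] -> 9 lines: hodnh ysd ccjkn ehjnr szaai jbx hibv joo rmqmu
Hunk 3: at line 1 remove [ccjkn] add [bbbmp,lxue,try] -> 11 lines: hodnh ysd bbbmp lxue try ehjnr szaai jbx hibv joo rmqmu
Hunk 4: at line 2 remove [lxue,try] add [rcbpa] -> 10 lines: hodnh ysd bbbmp rcbpa ehjnr szaai jbx hibv joo rmqmu
Hunk 5: at line 1 remove [bbbmp] add [xvunc,rnsl,eiost] -> 12 lines: hodnh ysd xvunc rnsl eiost rcbpa ehjnr szaai jbx hibv joo rmqmu
Hunk 6: at line 4 remove [eiost] add [rovcu,urj,kcp] -> 14 lines: hodnh ysd xvunc rnsl rovcu urj kcp rcbpa ehjnr szaai jbx hibv joo rmqmu
Hunk 7: at line 1 remove [xvunc,rnsl] add [qtae] -> 13 lines: hodnh ysd qtae rovcu urj kcp rcbpa ehjnr szaai jbx hibv joo rmqmu
Final line 1: hodnh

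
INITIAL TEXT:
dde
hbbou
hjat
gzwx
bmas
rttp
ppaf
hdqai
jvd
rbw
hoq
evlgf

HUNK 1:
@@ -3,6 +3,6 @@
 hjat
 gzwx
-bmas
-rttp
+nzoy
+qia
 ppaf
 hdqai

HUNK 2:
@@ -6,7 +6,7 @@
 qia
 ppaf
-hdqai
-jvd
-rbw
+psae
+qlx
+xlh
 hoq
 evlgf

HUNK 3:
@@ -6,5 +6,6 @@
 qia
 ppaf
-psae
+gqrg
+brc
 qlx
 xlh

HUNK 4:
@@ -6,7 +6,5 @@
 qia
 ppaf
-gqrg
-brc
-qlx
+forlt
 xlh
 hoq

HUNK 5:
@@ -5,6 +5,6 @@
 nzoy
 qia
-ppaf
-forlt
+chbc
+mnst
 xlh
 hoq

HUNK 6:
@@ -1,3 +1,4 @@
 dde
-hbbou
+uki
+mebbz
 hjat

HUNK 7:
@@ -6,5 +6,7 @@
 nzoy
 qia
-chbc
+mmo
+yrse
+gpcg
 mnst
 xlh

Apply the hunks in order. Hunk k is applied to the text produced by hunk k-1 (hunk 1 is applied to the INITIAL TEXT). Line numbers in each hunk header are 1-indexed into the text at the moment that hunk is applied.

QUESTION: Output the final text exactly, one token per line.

Answer: dde
uki
mebbz
hjat
gzwx
nzoy
qia
mmo
yrse
gpcg
mnst
xlh
hoq
evlgf

Derivation:
Hunk 1: at line 3 remove [bmas,rttp] add [nzoy,qia] -> 12 lines: dde hbbou hjat gzwx nzoy qia ppaf hdqai jvd rbw hoq evlgf
Hunk 2: at line 6 remove [hdqai,jvd,rbw] add [psae,qlx,xlh] -> 12 lines: dde hbbou hjat gzwx nzoy qia ppaf psae qlx xlh hoq evlgf
Hunk 3: at line 6 remove [psae] add [gqrg,brc] -> 13 lines: dde hbbou hjat gzwx nzoy qia ppaf gqrg brc qlx xlh hoq evlgf
Hunk 4: at line 6 remove [gqrg,brc,qlx] add [forlt] -> 11 lines: dde hbbou hjat gzwx nzoy qia ppaf forlt xlh hoq evlgf
Hunk 5: at line 5 remove [ppaf,forlt] add [chbc,mnst] -> 11 lines: dde hbbou hjat gzwx nzoy qia chbc mnst xlh hoq evlgf
Hunk 6: at line 1 remove [hbbou] add [uki,mebbz] -> 12 lines: dde uki mebbz hjat gzwx nzoy qia chbc mnst xlh hoq evlgf
Hunk 7: at line 6 remove [chbc] add [mmo,yrse,gpcg] -> 14 lines: dde uki mebbz hjat gzwx nzoy qia mmo yrse gpcg mnst xlh hoq evlgf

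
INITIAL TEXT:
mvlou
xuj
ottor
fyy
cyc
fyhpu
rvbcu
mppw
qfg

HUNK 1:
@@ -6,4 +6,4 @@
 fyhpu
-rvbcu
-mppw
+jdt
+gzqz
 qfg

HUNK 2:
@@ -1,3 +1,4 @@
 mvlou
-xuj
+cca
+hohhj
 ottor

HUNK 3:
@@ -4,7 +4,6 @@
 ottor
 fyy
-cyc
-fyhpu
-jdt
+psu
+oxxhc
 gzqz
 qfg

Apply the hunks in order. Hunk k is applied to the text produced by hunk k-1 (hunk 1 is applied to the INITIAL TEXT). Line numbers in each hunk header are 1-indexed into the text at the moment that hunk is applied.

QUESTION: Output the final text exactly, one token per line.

Answer: mvlou
cca
hohhj
ottor
fyy
psu
oxxhc
gzqz
qfg

Derivation:
Hunk 1: at line 6 remove [rvbcu,mppw] add [jdt,gzqz] -> 9 lines: mvlou xuj ottor fyy cyc fyhpu jdt gzqz qfg
Hunk 2: at line 1 remove [xuj] add [cca,hohhj] -> 10 lines: mvlou cca hohhj ottor fyy cyc fyhpu jdt gzqz qfg
Hunk 3: at line 4 remove [cyc,fyhpu,jdt] add [psu,oxxhc] -> 9 lines: mvlou cca hohhj ottor fyy psu oxxhc gzqz qfg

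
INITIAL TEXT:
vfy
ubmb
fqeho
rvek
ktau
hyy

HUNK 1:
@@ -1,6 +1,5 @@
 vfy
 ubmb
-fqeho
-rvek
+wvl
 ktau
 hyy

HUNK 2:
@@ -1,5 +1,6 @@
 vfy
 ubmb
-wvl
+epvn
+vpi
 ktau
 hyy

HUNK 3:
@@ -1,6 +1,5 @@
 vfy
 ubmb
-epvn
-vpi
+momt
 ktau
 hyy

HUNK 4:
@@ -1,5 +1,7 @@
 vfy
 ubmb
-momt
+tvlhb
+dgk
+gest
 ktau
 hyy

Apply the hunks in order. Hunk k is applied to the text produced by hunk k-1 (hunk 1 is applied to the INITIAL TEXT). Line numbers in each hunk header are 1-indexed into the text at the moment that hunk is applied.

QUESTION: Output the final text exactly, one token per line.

Answer: vfy
ubmb
tvlhb
dgk
gest
ktau
hyy

Derivation:
Hunk 1: at line 1 remove [fqeho,rvek] add [wvl] -> 5 lines: vfy ubmb wvl ktau hyy
Hunk 2: at line 1 remove [wvl] add [epvn,vpi] -> 6 lines: vfy ubmb epvn vpi ktau hyy
Hunk 3: at line 1 remove [epvn,vpi] add [momt] -> 5 lines: vfy ubmb momt ktau hyy
Hunk 4: at line 1 remove [momt] add [tvlhb,dgk,gest] -> 7 lines: vfy ubmb tvlhb dgk gest ktau hyy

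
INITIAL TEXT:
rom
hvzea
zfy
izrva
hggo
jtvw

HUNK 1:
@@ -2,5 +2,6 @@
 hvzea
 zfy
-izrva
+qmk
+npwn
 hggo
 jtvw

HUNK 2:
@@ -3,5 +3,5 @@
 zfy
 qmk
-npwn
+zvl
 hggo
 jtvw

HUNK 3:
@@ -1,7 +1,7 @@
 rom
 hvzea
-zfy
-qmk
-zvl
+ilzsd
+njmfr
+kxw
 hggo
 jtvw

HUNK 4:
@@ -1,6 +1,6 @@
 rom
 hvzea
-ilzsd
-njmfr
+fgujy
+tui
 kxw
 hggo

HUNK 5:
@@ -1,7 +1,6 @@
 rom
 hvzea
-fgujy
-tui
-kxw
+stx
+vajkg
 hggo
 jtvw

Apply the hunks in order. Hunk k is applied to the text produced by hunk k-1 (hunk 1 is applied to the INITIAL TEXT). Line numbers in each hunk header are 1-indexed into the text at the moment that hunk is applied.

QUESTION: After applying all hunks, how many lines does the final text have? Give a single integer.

Hunk 1: at line 2 remove [izrva] add [qmk,npwn] -> 7 lines: rom hvzea zfy qmk npwn hggo jtvw
Hunk 2: at line 3 remove [npwn] add [zvl] -> 7 lines: rom hvzea zfy qmk zvl hggo jtvw
Hunk 3: at line 1 remove [zfy,qmk,zvl] add [ilzsd,njmfr,kxw] -> 7 lines: rom hvzea ilzsd njmfr kxw hggo jtvw
Hunk 4: at line 1 remove [ilzsd,njmfr] add [fgujy,tui] -> 7 lines: rom hvzea fgujy tui kxw hggo jtvw
Hunk 5: at line 1 remove [fgujy,tui,kxw] add [stx,vajkg] -> 6 lines: rom hvzea stx vajkg hggo jtvw
Final line count: 6

Answer: 6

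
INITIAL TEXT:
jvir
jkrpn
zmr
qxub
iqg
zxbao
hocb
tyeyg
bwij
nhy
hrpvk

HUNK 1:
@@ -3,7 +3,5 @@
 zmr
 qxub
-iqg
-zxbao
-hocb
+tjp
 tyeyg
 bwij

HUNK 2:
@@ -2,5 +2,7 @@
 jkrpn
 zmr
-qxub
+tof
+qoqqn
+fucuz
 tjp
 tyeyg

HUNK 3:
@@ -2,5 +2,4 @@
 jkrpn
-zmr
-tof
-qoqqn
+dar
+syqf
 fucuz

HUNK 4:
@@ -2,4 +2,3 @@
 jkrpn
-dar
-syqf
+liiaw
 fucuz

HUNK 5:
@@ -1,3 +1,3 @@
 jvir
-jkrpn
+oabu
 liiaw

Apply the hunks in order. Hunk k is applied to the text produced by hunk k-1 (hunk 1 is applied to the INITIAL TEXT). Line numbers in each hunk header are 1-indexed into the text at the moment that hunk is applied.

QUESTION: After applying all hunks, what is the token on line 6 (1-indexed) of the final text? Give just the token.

Hunk 1: at line 3 remove [iqg,zxbao,hocb] add [tjp] -> 9 lines: jvir jkrpn zmr qxub tjp tyeyg bwij nhy hrpvk
Hunk 2: at line 2 remove [qxub] add [tof,qoqqn,fucuz] -> 11 lines: jvir jkrpn zmr tof qoqqn fucuz tjp tyeyg bwij nhy hrpvk
Hunk 3: at line 2 remove [zmr,tof,qoqqn] add [dar,syqf] -> 10 lines: jvir jkrpn dar syqf fucuz tjp tyeyg bwij nhy hrpvk
Hunk 4: at line 2 remove [dar,syqf] add [liiaw] -> 9 lines: jvir jkrpn liiaw fucuz tjp tyeyg bwij nhy hrpvk
Hunk 5: at line 1 remove [jkrpn] add [oabu] -> 9 lines: jvir oabu liiaw fucuz tjp tyeyg bwij nhy hrpvk
Final line 6: tyeyg

Answer: tyeyg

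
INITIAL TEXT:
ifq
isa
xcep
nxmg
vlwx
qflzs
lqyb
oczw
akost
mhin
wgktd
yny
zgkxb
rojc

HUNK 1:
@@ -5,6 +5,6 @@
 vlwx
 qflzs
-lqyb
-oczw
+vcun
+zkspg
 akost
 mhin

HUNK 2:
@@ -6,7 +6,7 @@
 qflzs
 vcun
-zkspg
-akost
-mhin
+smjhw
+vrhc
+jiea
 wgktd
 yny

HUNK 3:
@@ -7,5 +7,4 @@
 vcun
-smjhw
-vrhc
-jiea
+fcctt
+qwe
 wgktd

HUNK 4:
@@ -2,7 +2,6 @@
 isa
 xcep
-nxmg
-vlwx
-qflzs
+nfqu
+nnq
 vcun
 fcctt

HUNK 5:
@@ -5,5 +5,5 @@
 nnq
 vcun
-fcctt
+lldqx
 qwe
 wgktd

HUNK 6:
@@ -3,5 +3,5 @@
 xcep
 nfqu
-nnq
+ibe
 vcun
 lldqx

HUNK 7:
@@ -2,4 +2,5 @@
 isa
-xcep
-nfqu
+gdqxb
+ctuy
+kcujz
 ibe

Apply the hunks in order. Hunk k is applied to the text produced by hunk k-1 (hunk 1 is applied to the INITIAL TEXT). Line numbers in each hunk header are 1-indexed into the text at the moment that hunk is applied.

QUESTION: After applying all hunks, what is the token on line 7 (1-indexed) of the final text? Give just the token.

Hunk 1: at line 5 remove [lqyb,oczw] add [vcun,zkspg] -> 14 lines: ifq isa xcep nxmg vlwx qflzs vcun zkspg akost mhin wgktd yny zgkxb rojc
Hunk 2: at line 6 remove [zkspg,akost,mhin] add [smjhw,vrhc,jiea] -> 14 lines: ifq isa xcep nxmg vlwx qflzs vcun smjhw vrhc jiea wgktd yny zgkxb rojc
Hunk 3: at line 7 remove [smjhw,vrhc,jiea] add [fcctt,qwe] -> 13 lines: ifq isa xcep nxmg vlwx qflzs vcun fcctt qwe wgktd yny zgkxb rojc
Hunk 4: at line 2 remove [nxmg,vlwx,qflzs] add [nfqu,nnq] -> 12 lines: ifq isa xcep nfqu nnq vcun fcctt qwe wgktd yny zgkxb rojc
Hunk 5: at line 5 remove [fcctt] add [lldqx] -> 12 lines: ifq isa xcep nfqu nnq vcun lldqx qwe wgktd yny zgkxb rojc
Hunk 6: at line 3 remove [nnq] add [ibe] -> 12 lines: ifq isa xcep nfqu ibe vcun lldqx qwe wgktd yny zgkxb rojc
Hunk 7: at line 2 remove [xcep,nfqu] add [gdqxb,ctuy,kcujz] -> 13 lines: ifq isa gdqxb ctuy kcujz ibe vcun lldqx qwe wgktd yny zgkxb rojc
Final line 7: vcun

Answer: vcun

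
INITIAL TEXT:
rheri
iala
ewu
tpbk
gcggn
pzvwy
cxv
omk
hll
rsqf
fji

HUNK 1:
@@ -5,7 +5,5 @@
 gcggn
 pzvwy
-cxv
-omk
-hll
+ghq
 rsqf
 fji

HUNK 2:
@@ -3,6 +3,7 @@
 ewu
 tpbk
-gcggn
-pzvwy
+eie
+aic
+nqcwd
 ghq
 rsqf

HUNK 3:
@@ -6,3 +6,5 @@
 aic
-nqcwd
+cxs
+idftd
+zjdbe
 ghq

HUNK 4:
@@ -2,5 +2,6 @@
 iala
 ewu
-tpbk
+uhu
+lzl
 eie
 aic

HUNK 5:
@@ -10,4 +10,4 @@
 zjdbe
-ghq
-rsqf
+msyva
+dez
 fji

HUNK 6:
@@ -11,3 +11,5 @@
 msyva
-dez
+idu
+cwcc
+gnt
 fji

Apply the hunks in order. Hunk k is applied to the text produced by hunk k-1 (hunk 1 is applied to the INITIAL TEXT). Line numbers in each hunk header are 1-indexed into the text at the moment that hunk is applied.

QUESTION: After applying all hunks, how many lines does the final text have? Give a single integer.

Answer: 15

Derivation:
Hunk 1: at line 5 remove [cxv,omk,hll] add [ghq] -> 9 lines: rheri iala ewu tpbk gcggn pzvwy ghq rsqf fji
Hunk 2: at line 3 remove [gcggn,pzvwy] add [eie,aic,nqcwd] -> 10 lines: rheri iala ewu tpbk eie aic nqcwd ghq rsqf fji
Hunk 3: at line 6 remove [nqcwd] add [cxs,idftd,zjdbe] -> 12 lines: rheri iala ewu tpbk eie aic cxs idftd zjdbe ghq rsqf fji
Hunk 4: at line 2 remove [tpbk] add [uhu,lzl] -> 13 lines: rheri iala ewu uhu lzl eie aic cxs idftd zjdbe ghq rsqf fji
Hunk 5: at line 10 remove [ghq,rsqf] add [msyva,dez] -> 13 lines: rheri iala ewu uhu lzl eie aic cxs idftd zjdbe msyva dez fji
Hunk 6: at line 11 remove [dez] add [idu,cwcc,gnt] -> 15 lines: rheri iala ewu uhu lzl eie aic cxs idftd zjdbe msyva idu cwcc gnt fji
Final line count: 15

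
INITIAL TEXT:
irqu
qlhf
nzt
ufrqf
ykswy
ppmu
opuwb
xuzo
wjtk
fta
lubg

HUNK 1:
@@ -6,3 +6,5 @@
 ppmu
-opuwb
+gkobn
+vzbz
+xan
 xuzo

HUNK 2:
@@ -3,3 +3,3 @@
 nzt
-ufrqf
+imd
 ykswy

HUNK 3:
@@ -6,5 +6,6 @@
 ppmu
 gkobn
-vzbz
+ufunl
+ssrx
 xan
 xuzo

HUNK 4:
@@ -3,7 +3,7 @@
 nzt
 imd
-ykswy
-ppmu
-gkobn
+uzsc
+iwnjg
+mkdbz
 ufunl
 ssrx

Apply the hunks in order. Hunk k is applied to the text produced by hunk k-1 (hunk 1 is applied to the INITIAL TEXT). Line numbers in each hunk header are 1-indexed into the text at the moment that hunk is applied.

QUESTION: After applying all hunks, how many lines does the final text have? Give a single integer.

Hunk 1: at line 6 remove [opuwb] add [gkobn,vzbz,xan] -> 13 lines: irqu qlhf nzt ufrqf ykswy ppmu gkobn vzbz xan xuzo wjtk fta lubg
Hunk 2: at line 3 remove [ufrqf] add [imd] -> 13 lines: irqu qlhf nzt imd ykswy ppmu gkobn vzbz xan xuzo wjtk fta lubg
Hunk 3: at line 6 remove [vzbz] add [ufunl,ssrx] -> 14 lines: irqu qlhf nzt imd ykswy ppmu gkobn ufunl ssrx xan xuzo wjtk fta lubg
Hunk 4: at line 3 remove [ykswy,ppmu,gkobn] add [uzsc,iwnjg,mkdbz] -> 14 lines: irqu qlhf nzt imd uzsc iwnjg mkdbz ufunl ssrx xan xuzo wjtk fta lubg
Final line count: 14

Answer: 14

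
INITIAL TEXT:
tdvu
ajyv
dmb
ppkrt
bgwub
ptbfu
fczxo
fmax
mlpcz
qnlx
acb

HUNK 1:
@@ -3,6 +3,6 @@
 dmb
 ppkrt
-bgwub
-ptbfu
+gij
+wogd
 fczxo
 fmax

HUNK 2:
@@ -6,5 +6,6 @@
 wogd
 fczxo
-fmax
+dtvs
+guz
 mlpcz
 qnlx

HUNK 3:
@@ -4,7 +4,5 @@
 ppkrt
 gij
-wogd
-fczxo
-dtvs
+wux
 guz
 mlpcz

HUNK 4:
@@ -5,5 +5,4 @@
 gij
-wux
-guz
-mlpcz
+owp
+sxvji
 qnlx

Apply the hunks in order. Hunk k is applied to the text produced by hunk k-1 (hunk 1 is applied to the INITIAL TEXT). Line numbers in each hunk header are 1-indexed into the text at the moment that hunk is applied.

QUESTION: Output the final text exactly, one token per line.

Hunk 1: at line 3 remove [bgwub,ptbfu] add [gij,wogd] -> 11 lines: tdvu ajyv dmb ppkrt gij wogd fczxo fmax mlpcz qnlx acb
Hunk 2: at line 6 remove [fmax] add [dtvs,guz] -> 12 lines: tdvu ajyv dmb ppkrt gij wogd fczxo dtvs guz mlpcz qnlx acb
Hunk 3: at line 4 remove [wogd,fczxo,dtvs] add [wux] -> 10 lines: tdvu ajyv dmb ppkrt gij wux guz mlpcz qnlx acb
Hunk 4: at line 5 remove [wux,guz,mlpcz] add [owp,sxvji] -> 9 lines: tdvu ajyv dmb ppkrt gij owp sxvji qnlx acb

Answer: tdvu
ajyv
dmb
ppkrt
gij
owp
sxvji
qnlx
acb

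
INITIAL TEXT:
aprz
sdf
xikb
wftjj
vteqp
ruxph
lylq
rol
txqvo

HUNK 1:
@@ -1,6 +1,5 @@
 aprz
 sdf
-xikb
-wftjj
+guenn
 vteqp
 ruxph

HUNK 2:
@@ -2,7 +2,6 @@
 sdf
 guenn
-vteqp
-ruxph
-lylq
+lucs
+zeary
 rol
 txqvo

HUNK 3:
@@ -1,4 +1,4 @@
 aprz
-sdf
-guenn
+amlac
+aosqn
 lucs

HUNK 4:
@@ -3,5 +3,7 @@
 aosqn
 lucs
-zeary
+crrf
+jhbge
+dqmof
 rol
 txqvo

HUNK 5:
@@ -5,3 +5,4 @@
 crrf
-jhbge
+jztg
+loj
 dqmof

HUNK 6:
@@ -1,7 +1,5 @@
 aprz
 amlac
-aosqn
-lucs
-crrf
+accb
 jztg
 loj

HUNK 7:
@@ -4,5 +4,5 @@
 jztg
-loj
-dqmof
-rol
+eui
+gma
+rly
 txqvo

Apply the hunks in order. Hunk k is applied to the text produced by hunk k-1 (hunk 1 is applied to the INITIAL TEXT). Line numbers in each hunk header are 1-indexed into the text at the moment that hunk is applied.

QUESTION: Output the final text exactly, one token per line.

Hunk 1: at line 1 remove [xikb,wftjj] add [guenn] -> 8 lines: aprz sdf guenn vteqp ruxph lylq rol txqvo
Hunk 2: at line 2 remove [vteqp,ruxph,lylq] add [lucs,zeary] -> 7 lines: aprz sdf guenn lucs zeary rol txqvo
Hunk 3: at line 1 remove [sdf,guenn] add [amlac,aosqn] -> 7 lines: aprz amlac aosqn lucs zeary rol txqvo
Hunk 4: at line 3 remove [zeary] add [crrf,jhbge,dqmof] -> 9 lines: aprz amlac aosqn lucs crrf jhbge dqmof rol txqvo
Hunk 5: at line 5 remove [jhbge] add [jztg,loj] -> 10 lines: aprz amlac aosqn lucs crrf jztg loj dqmof rol txqvo
Hunk 6: at line 1 remove [aosqn,lucs,crrf] add [accb] -> 8 lines: aprz amlac accb jztg loj dqmof rol txqvo
Hunk 7: at line 4 remove [loj,dqmof,rol] add [eui,gma,rly] -> 8 lines: aprz amlac accb jztg eui gma rly txqvo

Answer: aprz
amlac
accb
jztg
eui
gma
rly
txqvo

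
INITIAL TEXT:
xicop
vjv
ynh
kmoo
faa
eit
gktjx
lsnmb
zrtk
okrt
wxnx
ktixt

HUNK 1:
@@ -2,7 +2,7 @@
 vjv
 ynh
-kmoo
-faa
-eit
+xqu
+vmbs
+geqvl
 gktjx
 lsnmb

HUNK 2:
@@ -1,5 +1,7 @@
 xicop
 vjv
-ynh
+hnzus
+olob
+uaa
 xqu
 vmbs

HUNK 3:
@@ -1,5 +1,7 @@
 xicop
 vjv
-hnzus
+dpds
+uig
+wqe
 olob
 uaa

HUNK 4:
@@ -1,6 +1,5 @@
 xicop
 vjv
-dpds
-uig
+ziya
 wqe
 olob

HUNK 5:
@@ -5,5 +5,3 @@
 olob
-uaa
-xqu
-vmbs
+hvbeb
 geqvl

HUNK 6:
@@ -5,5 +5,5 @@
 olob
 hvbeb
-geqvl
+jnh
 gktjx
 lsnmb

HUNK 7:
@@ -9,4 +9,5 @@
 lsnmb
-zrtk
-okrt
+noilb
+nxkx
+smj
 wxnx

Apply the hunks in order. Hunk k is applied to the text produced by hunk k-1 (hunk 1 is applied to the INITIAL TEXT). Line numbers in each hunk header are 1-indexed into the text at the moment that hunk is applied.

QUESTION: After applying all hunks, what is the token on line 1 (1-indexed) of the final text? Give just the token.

Hunk 1: at line 2 remove [kmoo,faa,eit] add [xqu,vmbs,geqvl] -> 12 lines: xicop vjv ynh xqu vmbs geqvl gktjx lsnmb zrtk okrt wxnx ktixt
Hunk 2: at line 1 remove [ynh] add [hnzus,olob,uaa] -> 14 lines: xicop vjv hnzus olob uaa xqu vmbs geqvl gktjx lsnmb zrtk okrt wxnx ktixt
Hunk 3: at line 1 remove [hnzus] add [dpds,uig,wqe] -> 16 lines: xicop vjv dpds uig wqe olob uaa xqu vmbs geqvl gktjx lsnmb zrtk okrt wxnx ktixt
Hunk 4: at line 1 remove [dpds,uig] add [ziya] -> 15 lines: xicop vjv ziya wqe olob uaa xqu vmbs geqvl gktjx lsnmb zrtk okrt wxnx ktixt
Hunk 5: at line 5 remove [uaa,xqu,vmbs] add [hvbeb] -> 13 lines: xicop vjv ziya wqe olob hvbeb geqvl gktjx lsnmb zrtk okrt wxnx ktixt
Hunk 6: at line 5 remove [geqvl] add [jnh] -> 13 lines: xicop vjv ziya wqe olob hvbeb jnh gktjx lsnmb zrtk okrt wxnx ktixt
Hunk 7: at line 9 remove [zrtk,okrt] add [noilb,nxkx,smj] -> 14 lines: xicop vjv ziya wqe olob hvbeb jnh gktjx lsnmb noilb nxkx smj wxnx ktixt
Final line 1: xicop

Answer: xicop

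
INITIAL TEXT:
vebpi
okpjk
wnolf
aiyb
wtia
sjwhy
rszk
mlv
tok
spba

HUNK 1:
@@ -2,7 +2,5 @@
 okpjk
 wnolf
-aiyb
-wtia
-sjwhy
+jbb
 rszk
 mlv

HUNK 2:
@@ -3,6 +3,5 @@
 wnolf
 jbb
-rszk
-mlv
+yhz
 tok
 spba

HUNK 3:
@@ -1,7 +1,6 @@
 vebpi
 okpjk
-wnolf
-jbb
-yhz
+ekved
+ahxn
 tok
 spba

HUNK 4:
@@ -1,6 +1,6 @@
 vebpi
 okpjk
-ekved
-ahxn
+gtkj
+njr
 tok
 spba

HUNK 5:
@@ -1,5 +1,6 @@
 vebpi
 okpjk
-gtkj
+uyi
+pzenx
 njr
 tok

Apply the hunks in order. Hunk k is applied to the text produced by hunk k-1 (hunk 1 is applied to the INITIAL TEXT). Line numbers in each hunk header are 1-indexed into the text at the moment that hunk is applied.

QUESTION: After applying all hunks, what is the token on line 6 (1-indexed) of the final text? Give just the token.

Answer: tok

Derivation:
Hunk 1: at line 2 remove [aiyb,wtia,sjwhy] add [jbb] -> 8 lines: vebpi okpjk wnolf jbb rszk mlv tok spba
Hunk 2: at line 3 remove [rszk,mlv] add [yhz] -> 7 lines: vebpi okpjk wnolf jbb yhz tok spba
Hunk 3: at line 1 remove [wnolf,jbb,yhz] add [ekved,ahxn] -> 6 lines: vebpi okpjk ekved ahxn tok spba
Hunk 4: at line 1 remove [ekved,ahxn] add [gtkj,njr] -> 6 lines: vebpi okpjk gtkj njr tok spba
Hunk 5: at line 1 remove [gtkj] add [uyi,pzenx] -> 7 lines: vebpi okpjk uyi pzenx njr tok spba
Final line 6: tok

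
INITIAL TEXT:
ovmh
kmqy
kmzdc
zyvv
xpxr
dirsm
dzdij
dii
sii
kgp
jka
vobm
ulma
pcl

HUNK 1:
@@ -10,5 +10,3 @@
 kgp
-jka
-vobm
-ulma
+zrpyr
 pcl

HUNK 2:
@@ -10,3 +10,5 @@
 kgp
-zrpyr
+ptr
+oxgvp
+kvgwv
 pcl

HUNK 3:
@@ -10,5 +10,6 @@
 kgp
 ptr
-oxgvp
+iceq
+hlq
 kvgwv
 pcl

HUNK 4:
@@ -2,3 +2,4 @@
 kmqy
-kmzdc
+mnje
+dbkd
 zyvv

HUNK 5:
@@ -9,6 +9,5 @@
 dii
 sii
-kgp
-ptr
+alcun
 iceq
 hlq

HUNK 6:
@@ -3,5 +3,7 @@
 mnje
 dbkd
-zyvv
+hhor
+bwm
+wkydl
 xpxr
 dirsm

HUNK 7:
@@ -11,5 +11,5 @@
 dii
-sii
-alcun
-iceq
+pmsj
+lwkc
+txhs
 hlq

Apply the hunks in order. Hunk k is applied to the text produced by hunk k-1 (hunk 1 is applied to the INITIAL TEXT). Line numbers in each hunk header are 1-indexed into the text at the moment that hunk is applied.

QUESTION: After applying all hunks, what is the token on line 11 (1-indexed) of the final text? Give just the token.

Answer: dii

Derivation:
Hunk 1: at line 10 remove [jka,vobm,ulma] add [zrpyr] -> 12 lines: ovmh kmqy kmzdc zyvv xpxr dirsm dzdij dii sii kgp zrpyr pcl
Hunk 2: at line 10 remove [zrpyr] add [ptr,oxgvp,kvgwv] -> 14 lines: ovmh kmqy kmzdc zyvv xpxr dirsm dzdij dii sii kgp ptr oxgvp kvgwv pcl
Hunk 3: at line 10 remove [oxgvp] add [iceq,hlq] -> 15 lines: ovmh kmqy kmzdc zyvv xpxr dirsm dzdij dii sii kgp ptr iceq hlq kvgwv pcl
Hunk 4: at line 2 remove [kmzdc] add [mnje,dbkd] -> 16 lines: ovmh kmqy mnje dbkd zyvv xpxr dirsm dzdij dii sii kgp ptr iceq hlq kvgwv pcl
Hunk 5: at line 9 remove [kgp,ptr] add [alcun] -> 15 lines: ovmh kmqy mnje dbkd zyvv xpxr dirsm dzdij dii sii alcun iceq hlq kvgwv pcl
Hunk 6: at line 3 remove [zyvv] add [hhor,bwm,wkydl] -> 17 lines: ovmh kmqy mnje dbkd hhor bwm wkydl xpxr dirsm dzdij dii sii alcun iceq hlq kvgwv pcl
Hunk 7: at line 11 remove [sii,alcun,iceq] add [pmsj,lwkc,txhs] -> 17 lines: ovmh kmqy mnje dbkd hhor bwm wkydl xpxr dirsm dzdij dii pmsj lwkc txhs hlq kvgwv pcl
Final line 11: dii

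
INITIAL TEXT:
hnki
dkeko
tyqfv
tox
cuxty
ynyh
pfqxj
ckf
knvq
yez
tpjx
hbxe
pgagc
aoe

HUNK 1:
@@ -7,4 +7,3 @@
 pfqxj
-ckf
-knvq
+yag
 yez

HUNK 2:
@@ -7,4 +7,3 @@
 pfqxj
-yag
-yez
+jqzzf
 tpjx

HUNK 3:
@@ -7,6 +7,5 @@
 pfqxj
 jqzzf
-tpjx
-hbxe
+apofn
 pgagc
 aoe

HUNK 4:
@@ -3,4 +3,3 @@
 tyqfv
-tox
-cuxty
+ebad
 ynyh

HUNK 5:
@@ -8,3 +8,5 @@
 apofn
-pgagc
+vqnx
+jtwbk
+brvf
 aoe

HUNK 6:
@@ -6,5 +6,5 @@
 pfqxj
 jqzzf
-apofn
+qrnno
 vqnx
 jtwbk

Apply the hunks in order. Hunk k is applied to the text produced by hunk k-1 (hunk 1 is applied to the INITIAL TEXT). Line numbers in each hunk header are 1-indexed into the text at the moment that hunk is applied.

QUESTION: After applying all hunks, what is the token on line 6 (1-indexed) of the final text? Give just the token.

Answer: pfqxj

Derivation:
Hunk 1: at line 7 remove [ckf,knvq] add [yag] -> 13 lines: hnki dkeko tyqfv tox cuxty ynyh pfqxj yag yez tpjx hbxe pgagc aoe
Hunk 2: at line 7 remove [yag,yez] add [jqzzf] -> 12 lines: hnki dkeko tyqfv tox cuxty ynyh pfqxj jqzzf tpjx hbxe pgagc aoe
Hunk 3: at line 7 remove [tpjx,hbxe] add [apofn] -> 11 lines: hnki dkeko tyqfv tox cuxty ynyh pfqxj jqzzf apofn pgagc aoe
Hunk 4: at line 3 remove [tox,cuxty] add [ebad] -> 10 lines: hnki dkeko tyqfv ebad ynyh pfqxj jqzzf apofn pgagc aoe
Hunk 5: at line 8 remove [pgagc] add [vqnx,jtwbk,brvf] -> 12 lines: hnki dkeko tyqfv ebad ynyh pfqxj jqzzf apofn vqnx jtwbk brvf aoe
Hunk 6: at line 6 remove [apofn] add [qrnno] -> 12 lines: hnki dkeko tyqfv ebad ynyh pfqxj jqzzf qrnno vqnx jtwbk brvf aoe
Final line 6: pfqxj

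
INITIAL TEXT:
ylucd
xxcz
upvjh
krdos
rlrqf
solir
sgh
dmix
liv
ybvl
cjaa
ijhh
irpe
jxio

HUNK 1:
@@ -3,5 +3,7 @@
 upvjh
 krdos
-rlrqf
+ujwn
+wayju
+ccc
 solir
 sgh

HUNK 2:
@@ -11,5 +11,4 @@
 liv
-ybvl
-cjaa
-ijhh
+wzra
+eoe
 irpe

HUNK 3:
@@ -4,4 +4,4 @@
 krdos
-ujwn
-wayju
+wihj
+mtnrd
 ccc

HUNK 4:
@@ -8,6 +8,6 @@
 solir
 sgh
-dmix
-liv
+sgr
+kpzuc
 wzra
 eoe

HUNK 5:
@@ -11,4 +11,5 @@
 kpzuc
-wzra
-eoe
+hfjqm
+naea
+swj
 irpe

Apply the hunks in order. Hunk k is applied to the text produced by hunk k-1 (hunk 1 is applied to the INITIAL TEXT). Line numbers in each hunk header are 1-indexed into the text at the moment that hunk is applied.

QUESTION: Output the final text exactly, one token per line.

Hunk 1: at line 3 remove [rlrqf] add [ujwn,wayju,ccc] -> 16 lines: ylucd xxcz upvjh krdos ujwn wayju ccc solir sgh dmix liv ybvl cjaa ijhh irpe jxio
Hunk 2: at line 11 remove [ybvl,cjaa,ijhh] add [wzra,eoe] -> 15 lines: ylucd xxcz upvjh krdos ujwn wayju ccc solir sgh dmix liv wzra eoe irpe jxio
Hunk 3: at line 4 remove [ujwn,wayju] add [wihj,mtnrd] -> 15 lines: ylucd xxcz upvjh krdos wihj mtnrd ccc solir sgh dmix liv wzra eoe irpe jxio
Hunk 4: at line 8 remove [dmix,liv] add [sgr,kpzuc] -> 15 lines: ylucd xxcz upvjh krdos wihj mtnrd ccc solir sgh sgr kpzuc wzra eoe irpe jxio
Hunk 5: at line 11 remove [wzra,eoe] add [hfjqm,naea,swj] -> 16 lines: ylucd xxcz upvjh krdos wihj mtnrd ccc solir sgh sgr kpzuc hfjqm naea swj irpe jxio

Answer: ylucd
xxcz
upvjh
krdos
wihj
mtnrd
ccc
solir
sgh
sgr
kpzuc
hfjqm
naea
swj
irpe
jxio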